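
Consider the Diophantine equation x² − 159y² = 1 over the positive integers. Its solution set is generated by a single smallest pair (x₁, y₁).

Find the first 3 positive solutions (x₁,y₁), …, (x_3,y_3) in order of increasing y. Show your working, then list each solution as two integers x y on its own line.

d=159: √d = [12; 1,1,1,1,3,1,1,1,1,24] (ℓ=10, even), read p_9/q_9
i=0: a=12 ⇒ p=12, q=1
i=1: a=1 ⇒ p=13, q=1
i=2: a=1 ⇒ p=25, q=2
i=3: a=1 ⇒ p=38, q=3
i=4: a=1 ⇒ p=63, q=5
…
i=8: a=1 ⇒ p=807, q=64
i=9: a=1 ⇒ p=1324, q=105
(x₁, y₁) = (1324, 105);  1324² − 159·105² = 1 ✓
(x_2, y_2) = (1324·1324 + 159·105·105, 1324·105 + 105·1324) = (3505951, 278040)
(x_3, y_3) = (1324·3505951 + 159·105·278040, 1324·278040 + 105·3505951) = (9283756924, 736249815)

1324 105
3505951 278040
9283756924 736249815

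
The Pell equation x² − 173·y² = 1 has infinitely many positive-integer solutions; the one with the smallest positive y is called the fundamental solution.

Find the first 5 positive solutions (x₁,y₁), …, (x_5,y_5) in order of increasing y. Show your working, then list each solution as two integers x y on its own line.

2499849 190060
12498490045601 950242601880
62488675684008728649 4750926036134042180
312424506839974574118902401 23753195401006348176659760
1562028181998744709597444087746249 118758803540015886040113314710300

√173 = [13; 6,1,1,6,26, …], period ℓ=5 (odd) → k=9
step 0: (13, 1)  from 13·(1,0) + (0,1)
step 1: (79, 6)  from 6·(13,1) + (1,0)
…
step 4: (1118, 85)  from 6·(171,13) + (92,7)
step 5: (29239, 2223)  from 26·(1118,85) + (171,13)
…
step 7: (205791, 15646)  from 1·(176552,13423) + (29239,2223)
step 8: (382343, 29069)  from 1·(205791,15646) + (176552,13423)
step 9: (2499849, 190060)  from 6·(382343,29069) + (205791,15646)
(x₁, y₁) = (2499849, 190060);  2499849² − 173·190060² = 1 ✓
(x_2, y_2) = (2499849·2499849 + 173·190060·190060, 2499849·190060 + 190060·2499849) = (12498490045601, 950242601880)
(x_3, y_3) = (2499849·12498490045601 + 173·190060·950242601880, 2499849·950242601880 + 190060·12498490045601) = (62488675684008728649, 4750926036134042180)
(x_4, y_4) = (2499849·62488675684008728649 + 173·190060·4750926036134042180, 2499849·4750926036134042180 + 190060·62488675684008728649) = (312424506839974574118902401, 23753195401006348176659760)
(x_5, y_5) = (2499849·312424506839974574118902401 + 173·190060·23753195401006348176659760, 2499849·23753195401006348176659760 + 190060·312424506839974574118902401) = (1562028181998744709597444087746249, 118758803540015886040113314710300)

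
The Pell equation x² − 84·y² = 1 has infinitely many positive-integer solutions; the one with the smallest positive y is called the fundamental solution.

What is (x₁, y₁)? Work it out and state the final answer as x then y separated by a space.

55 6

d=84: √d = [9; 6,18] (ℓ=2, even), read p_1/q_1
k=0  a_k=9  p_k/q_k = 9/1
k=1  a_k=6  p_k/q_k = 55/6
fundamental: x₁=55, y₁=6  (since 3025 − 84·36 = 1)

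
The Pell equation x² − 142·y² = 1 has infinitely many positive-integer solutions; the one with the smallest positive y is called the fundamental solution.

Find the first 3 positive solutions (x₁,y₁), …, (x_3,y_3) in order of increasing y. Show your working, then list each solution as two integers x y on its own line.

143 12
40897 3432
11696399 981540

√142 = [11; 1,10,1,22, …], period ℓ=4 (even) → k=3
a_0=11:  p_0=11·1+0=11,  q_0=11·0+1=1
a_1=1:  p_1=1·11+1=12,  q_1=1·1+0=1
a_2=10:  p_2=10·12+11=131,  q_2=10·1+1=11
a_3=1:  p_3=1·131+12=143,  q_3=1·11+1=12
(x₁, y₁) = (143, 12);  143² − 142·12² = 1 ✓
(143+12√142)^2 = 40897 + 3432√142
(143+12√142)^3 = 11696399 + 981540√142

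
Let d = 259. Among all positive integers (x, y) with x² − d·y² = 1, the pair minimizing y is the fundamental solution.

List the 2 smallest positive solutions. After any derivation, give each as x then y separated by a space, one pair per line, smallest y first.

√259 = [16; 10,1,2,3,4,3,2,1,10,32, …], period ℓ=10 (even) → k=9
step 0: (16, 1)  from 16·(1,0) + (0,1)
step 1: (161, 10)  from 10·(16,1) + (1,0)
step 2: (177, 11)  from 1·(161,10) + (16,1)
…
step 7: (55265, 3434)  from 2·(23931,1487) + (7403,460)
step 8: (79196, 4921)  from 1·(55265,3434) + (23931,1487)
step 9: (847225, 52644)  from 10·(79196,4921) + (55265,3434)
fundamental: x₁=847225, y₁=52644  (since 717790200625 − 259·2771390736 = 1)
k=2:  x_2 = 847225·847225+259·52644·52644 = 1435580401249,  y_2 = 847225·52644+52644·847225 = 89202625800

847225 52644
1435580401249 89202625800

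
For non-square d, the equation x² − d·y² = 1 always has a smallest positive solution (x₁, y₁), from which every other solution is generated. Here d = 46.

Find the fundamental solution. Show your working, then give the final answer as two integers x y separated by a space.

24335 3588

√46 → a₀=6, period (1,3,1,1,2,6,2,1,1,3,1,12); ℓ=12 even so k=11
i=0: a=6 ⇒ p=6, q=1
i=1: a=1 ⇒ p=7, q=1
i=2: a=3 ⇒ p=27, q=4
i=3: a=1 ⇒ p=34, q=5
i=4: a=1 ⇒ p=61, q=9
i=5: a=2 ⇒ p=156, q=23
i=6: a=6 ⇒ p=997, q=147
…
i=9: a=1 ⇒ p=5297, q=781
i=10: a=3 ⇒ p=19038, q=2807
i=11: a=1 ⇒ p=24335, q=3588
→ (24335, 3588).  Check: 24335²=592192225, 46·3588²=592192224, difference 1.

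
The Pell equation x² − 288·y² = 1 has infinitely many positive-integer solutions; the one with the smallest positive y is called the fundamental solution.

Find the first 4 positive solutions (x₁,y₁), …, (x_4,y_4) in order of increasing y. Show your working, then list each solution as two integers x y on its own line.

17 1
577 34
19601 1155
665857 39236

[16; 1,32] for √288; ℓ=2 ⇒ convergent index 1
k=0  a_k=16  p_k/q_k = 16/1
k=1  a_k=1  p_k/q_k = 17/1
(x₁, y₁) = (17, 1);  17² − 288·1² = 1 ✓
(x_2, y_2) = (17·17 + 288·1·1, 17·1 + 1·17) = (577, 34)
(x_3, y_3) = (17·577 + 288·1·34, 17·34 + 1·577) = (19601, 1155)
(x_4, y_4) = (17·19601 + 288·1·1155, 17·1155 + 1·19601) = (665857, 39236)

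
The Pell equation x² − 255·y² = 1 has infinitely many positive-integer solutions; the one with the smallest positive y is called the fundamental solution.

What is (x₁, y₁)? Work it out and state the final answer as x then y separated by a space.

16 1

√255 = [15; 1,30, …], period ℓ=2 (even) → k=1
a_0=15:  p_0=15·1+0=15,  q_0=15·0+1=1
a_1=1:  p_1=1·15+1=16,  q_1=1·1+0=1
→ (16, 1).  Check: 16²=256, 255·1²=255, difference 1.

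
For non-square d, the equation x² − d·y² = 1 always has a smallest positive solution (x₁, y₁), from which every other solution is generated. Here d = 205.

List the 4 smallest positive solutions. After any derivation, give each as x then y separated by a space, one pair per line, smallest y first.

√205 = [14; 3,6,1,4,1,6,3,28, …], period ℓ=8 (even) → k=7
step 0: (14, 1)  from 14·(1,0) + (0,1)
step 1: (43, 3)  from 3·(14,1) + (1,0)
step 2: (272, 19)  from 6·(43,3) + (14,1)
…
step 6: (12614, 881)  from 6·(1847,129) + (1532,107)
step 7: (39689, 2772)  from 3·(12614,881) + (1847,129)
(x₁, y₁) = (39689, 2772);  39689² − 205·2772² = 1 ✓
k=2:  x_2 = 39689·39689+205·2772·2772 = 3150433441,  y_2 = 39689·2772+2772·39689 = 220035816
k=3:  x_3 = 39689·3150433441+205·2772·220035816 = 250075105640009,  y_3 = 39689·220035816+2772·3150433441 = 17466002999676
k=4:  x_4 = 39689·250075105640009+205·2772·17466002999676 = 19850461732342200961,  y_4 = 39689·17466002999676+2772·250075105640009 = 1386416385888245712

39689 2772
3150433441 220035816
250075105640009 17466002999676
19850461732342200961 1386416385888245712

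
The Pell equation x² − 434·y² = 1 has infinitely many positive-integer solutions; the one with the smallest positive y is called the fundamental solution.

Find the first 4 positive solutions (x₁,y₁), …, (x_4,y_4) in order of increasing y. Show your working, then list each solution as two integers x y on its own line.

125 6
31249 1500
7812125 374994
1953000001 93747000

√434 = [20; 1,4,1,40, …], period ℓ=4 (even) → k=3
k=0  a_k=20  p_k/q_k = 20/1
k=1  a_k=1  p_k/q_k = 21/1
k=2  a_k=4  p_k/q_k = 104/5
k=3  a_k=1  p_k/q_k = 125/6
→ (125, 6).  Check: 125²=15625, 434·6²=15624, difference 1.
n=2: (125,6)∘(125,6) = (125·125+434·6·6, 125·6+6·125) = (31249,1500)
n=3: (31249,1500)∘(125,6) = (125·31249+434·6·1500, 125·1500+6·31249) = (7812125,374994)
n=4: (7812125,374994)∘(125,6) = (125·7812125+434·6·374994, 125·374994+6·7812125) = (1953000001,93747000)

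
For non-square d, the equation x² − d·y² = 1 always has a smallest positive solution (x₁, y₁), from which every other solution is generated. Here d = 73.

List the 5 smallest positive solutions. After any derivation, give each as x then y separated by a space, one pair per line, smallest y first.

2281249 267000
10408194000001 1218186966000
47487364308614281249 5557975596000801000
216661004683313632776000001 25358252540801244373932000
988515400545561595548925838281249 115696976500895037877980001335000

d=73: √d = [8; 1,1,5,5,1,1,16] (ℓ=7, odd), read p_13/q_13
step 0: (8, 1)  from 8·(1,0) + (0,1)
step 1: (9, 1)  from 1·(8,1) + (1,0)
…
step 4: (487, 57)  from 5·(94,11) + (17,2)
step 5: (581, 68)  from 1·(487,57) + (94,11)
…
step 7: (17669, 2068)  from 16·(1068,125) + (581,68)
…
step 9: (36406, 4261)  from 1·(18737,2193) + (17669,2068)
step 10: (200767, 23498)  from 5·(36406,4261) + (18737,2193)
…
step 12: (1241008, 145249)  from 1·(1040241,121751) + (200767,23498)
step 13: (2281249, 267000)  from 1·(1241008,145249) + (1040241,121751)
fundamental: x₁=2281249, y₁=267000  (since 5204097000001 − 73·71289000000 = 1)
n=2: (2281249,267000)∘(2281249,267000) = (2281249·2281249+73·267000·267000, 2281249·267000+267000·2281249) = (10408194000001,1218186966000)
n=3: (10408194000001,1218186966000)∘(2281249,267000) = (2281249·10408194000001+73·267000·1218186966000, 2281249·1218186966000+267000·10408194000001) = (47487364308614281249,5557975596000801000)
n=4: (47487364308614281249,5557975596000801000)∘(2281249,267000) = (2281249·47487364308614281249+73·267000·5557975596000801000, 2281249·5557975596000801000+267000·47487364308614281249) = (216661004683313632776000001,25358252540801244373932000)
n=5: (216661004683313632776000001,25358252540801244373932000)∘(2281249,267000) = (2281249·216661004683313632776000001+73·267000·25358252540801244373932000, 2281249·25358252540801244373932000+267000·216661004683313632776000001) = (988515400545561595548925838281249,115696976500895037877980001335000)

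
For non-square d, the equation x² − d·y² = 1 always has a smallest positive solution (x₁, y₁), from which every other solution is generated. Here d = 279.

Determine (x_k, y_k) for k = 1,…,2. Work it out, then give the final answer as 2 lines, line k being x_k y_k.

[16; 1,2,2,1,2,2,1,32] for √279; ℓ=8 ⇒ convergent index 7
step 0: (16, 1)  from 16·(1,0) + (0,1)
step 1: (17, 1)  from 1·(16,1) + (1,0)
…
step 3: (117, 7)  from 2·(50,3) + (17,1)
step 4: (167, 10)  from 1·(117,7) + (50,3)
step 5: (451, 27)  from 2·(167,10) + (117,7)
step 6: (1069, 64)  from 2·(451,27) + (167,10)
step 7: (1520, 91)  from 1·(1069,64) + (451,27)
(x₁, y₁) = (1520, 91);  1520² − 279·91² = 1 ✓
(x_2, y_2) = (1520·1520 + 279·91·91, 1520·91 + 91·1520) = (4620799, 276640)

1520 91
4620799 276640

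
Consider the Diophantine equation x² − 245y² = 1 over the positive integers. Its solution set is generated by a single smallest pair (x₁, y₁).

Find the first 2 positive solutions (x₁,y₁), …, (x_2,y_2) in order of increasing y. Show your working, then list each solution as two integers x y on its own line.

51841 3312
5374978561 343394784

d=245: √d = [15; 1,1,1,7,6,7,1,1,1,30] (ℓ=10, even), read p_9/q_9
a_0=15:  p_0=15·1+0=15,  q_0=15·0+1=1
…
a_2=1:  p_2=1·16+15=31,  q_2=1·1+1=2
…
a_4=7:  p_4=7·47+31=360,  q_4=7·3+2=23
a_5=6:  p_5=6·360+47=2207,  q_5=6·23+3=141
a_6=7:  p_6=7·2207+360=15809,  q_6=7·141+23=1010
a_7=1:  p_7=1·15809+2207=18016,  q_7=1·1010+141=1151
a_8=1:  p_8=1·18016+15809=33825,  q_8=1·1151+1010=2161
a_9=1:  p_9=1·33825+18016=51841,  q_9=1·2161+1151=3312
fundamental: x₁=51841, y₁=3312  (since 2687489281 − 245·10969344 = 1)
(51841+3312√245)^2 = 5374978561 + 343394784√245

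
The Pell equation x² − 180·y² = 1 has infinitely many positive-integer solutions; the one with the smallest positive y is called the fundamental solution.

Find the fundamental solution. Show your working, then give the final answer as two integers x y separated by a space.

√180 → a₀=13, period (2,2,2,26); ℓ=4 even so k=3
step 0: (13, 1)  from 13·(1,0) + (0,1)
step 1: (27, 2)  from 2·(13,1) + (1,0)
step 2: (67, 5)  from 2·(27,2) + (13,1)
step 3: (161, 12)  from 2·(67,5) + (27,2)
→ (161, 12).  Check: 161²=25921, 180·12²=25920, difference 1.

161 12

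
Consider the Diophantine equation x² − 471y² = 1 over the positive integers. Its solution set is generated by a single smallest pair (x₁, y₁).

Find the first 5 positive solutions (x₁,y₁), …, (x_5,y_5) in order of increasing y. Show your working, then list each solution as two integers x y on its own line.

7838695 361188
122890278606049 5662485139320
1926598824915678693415 88772987898323613612
30204041151744689101078780801 1391728752747293974319493360
473520532711948744867536551663095975 21818674431032810307068783683516788

d=471: √d = [21; 1,2,2,1,3,…,2,1,42] (ℓ=14, even), read p_13/q_13
k=0  a_k=21  p_k/q_k = 21/1
…
k=3  a_k=2  p_k/q_k = 152/7
k=4  a_k=1  p_k/q_k = 217/10
…
k=8  a_k=4  p_k/q_k = 198665/9154
…
k=12  a_k=2  p_k/q_k = 5506953/253747
k=13  a_k=1  p_k/q_k = 7838695/361188
(x₁, y₁) = (7838695, 361188);  7838695² − 471·361188² = 1 ✓
(x_2, y_2) = (7838695·7838695 + 471·361188·361188, 7838695·361188 + 361188·7838695) = (122890278606049, 5662485139320)
(x_3, y_3) = (7838695·122890278606049 + 471·361188·5662485139320, 7838695·5662485139320 + 361188·122890278606049) = (1926598824915678693415, 88772987898323613612)
(x_4, y_4) = (7838695·1926598824915678693415 + 471·361188·88772987898323613612, 7838695·88772987898323613612 + 361188·1926598824915678693415) = (30204041151744689101078780801, 1391728752747293974319493360)
(x_5, y_5) = (7838695·30204041151744689101078780801 + 471·361188·1391728752747293974319493360, 7838695·1391728752747293974319493360 + 361188·30204041151744689101078780801) = (473520532711948744867536551663095975, 21818674431032810307068783683516788)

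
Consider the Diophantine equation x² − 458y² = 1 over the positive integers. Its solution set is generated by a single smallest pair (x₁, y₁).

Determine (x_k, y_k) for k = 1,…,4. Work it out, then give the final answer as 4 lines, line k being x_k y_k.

√458 → a₀=21, period (2,2,42); ℓ=3 odd so k=5
step 0: (21, 1)  from 21·(1,0) + (0,1)
…
step 2: (107, 5)  from 2·(43,2) + (21,1)
…
step 4: (9181, 429)  from 2·(4537,212) + (107,5)
step 5: (22899, 1070)  from 2·(9181,429) + (4537,212)
(x₁, y₁) = (22899, 1070);  22899² − 458·1070² = 1 ✓
(x_2, y_2) = (22899·22899 + 458·1070·1070, 22899·1070 + 1070·22899) = (1048728401, 49003860)
(x_3, y_3) = (22899·1048728401 + 458·1070·49003860, 22899·49003860 + 1070·1048728401) = (48029663286099, 2244278779210)
(x_4, y_4) = (22899·48029663286099 + 458·1070·2244278779210, 22899·2244278779210 + 1070·48029663286099) = (2199662518128033601, 102783479481255720)

22899 1070
1048728401 49003860
48029663286099 2244278779210
2199662518128033601 102783479481255720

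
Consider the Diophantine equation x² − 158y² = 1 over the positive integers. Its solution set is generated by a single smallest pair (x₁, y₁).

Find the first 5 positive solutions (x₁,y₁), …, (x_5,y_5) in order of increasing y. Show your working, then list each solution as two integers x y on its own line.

d=158: √d = [12; 1,1,3,12,3,1,1,24] (ℓ=8, even), read p_7/q_7
step 0: (12, 1)  from 12·(1,0) + (0,1)
step 1: (13, 1)  from 1·(12,1) + (1,0)
…
step 4: (1081, 86)  from 12·(88,7) + (25,2)
…
step 6: (4412, 351)  from 1·(3331,265) + (1081,86)
step 7: (7743, 616)  from 1·(4412,351) + (3331,265)
(x₁, y₁) = (7743, 616);  7743² − 158·616² = 1 ✓
n=2: (7743,616)∘(7743,616) = (7743·7743+158·616·616, 7743·616+616·7743) = (119908097,9539376)
n=3: (119908097,9539376)∘(7743,616) = (7743·119908097+158·616·9539376, 7743·9539376+616·119908097) = (1856896782399,147726776120)
n=4: (1856896782399,147726776120)∘(7743,616) = (7743·1856896782399+158·616·147726776120, 7743·147726776120+616·1856896782399) = (28755903452322817,2287696845454944)
n=5: (28755903452322817,2287696845454944)∘(7743,616) = (7743·28755903452322817+158·616·2287696845454944, 7743·2287696845454944+616·28755903452322817) = (445313919005774361663,35427273200988486664)

7743 616
119908097 9539376
1856896782399 147726776120
28755903452322817 2287696845454944
445313919005774361663 35427273200988486664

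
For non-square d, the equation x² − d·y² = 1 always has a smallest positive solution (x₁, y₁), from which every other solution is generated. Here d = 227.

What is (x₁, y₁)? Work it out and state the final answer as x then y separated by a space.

√227 → a₀=15, period (15,30); ℓ=2 even so k=1
step 0: (15, 1)  from 15·(1,0) + (0,1)
step 1: (226, 15)  from 15·(15,1) + (1,0)
(x₁, y₁) = (226, 15);  226² − 227·15² = 1 ✓

226 15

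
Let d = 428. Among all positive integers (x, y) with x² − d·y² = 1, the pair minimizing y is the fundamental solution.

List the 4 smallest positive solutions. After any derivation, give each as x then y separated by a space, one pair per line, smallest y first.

d=428: √d = [20; 1,2,4,1,5,10,5,1,4,2,1,40] (ℓ=12, even), read p_11/q_11
k=0  a_k=20  p_k/q_k = 20/1
k=1  a_k=1  p_k/q_k = 21/1
k=2  a_k=2  p_k/q_k = 62/3
…
k=5  a_k=5  p_k/q_k = 1924/93
…
k=7  a_k=5  p_k/q_k = 99779/4823
k=8  a_k=1  p_k/q_k = 119350/5769
k=9  a_k=4  p_k/q_k = 577179/27899
k=10  a_k=2  p_k/q_k = 1273708/61567
k=11  a_k=1  p_k/q_k = 1850887/89466
fundamental: x₁=1850887, y₁=89466  (since 3425782686769 − 428·8004165156 = 1)
n=2: (1850887,89466)∘(1850887,89466) = (1850887·1850887+428·89466·89466, 1850887·89466+89466·1850887) = (6851565373537,331182912684)
n=3: (6851565373537,331182912684)∘(1850887,89466) = (1850887·6851565373537+428·89466·331182912684, 1850887·331182912684+89466·6851565373537) = (25362946559057703751,1225964295417811950)
n=4: (25362946559057703751,1225964295417811950)∘(1850887,89466) = (1850887·25362946559057703751+428·89466·1225964295417811950, 1850887·1225964295417811950+89466·25362946559057703751) = (93887896135702420679780737,4538242753705644230486616)

1850887 89466
6851565373537 331182912684
25362946559057703751 1225964295417811950
93887896135702420679780737 4538242753705644230486616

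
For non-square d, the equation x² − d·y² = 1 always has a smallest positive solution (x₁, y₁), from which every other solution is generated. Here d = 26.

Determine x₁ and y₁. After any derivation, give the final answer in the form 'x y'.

d=26: √d = [5; 10] (ℓ=1, odd), read p_1/q_1
step 0: (5, 1)  from 5·(1,0) + (0,1)
step 1: (51, 10)  from 10·(5,1) + (1,0)
(x₁, y₁) = (51, 10);  51² − 26·10² = 1 ✓

51 10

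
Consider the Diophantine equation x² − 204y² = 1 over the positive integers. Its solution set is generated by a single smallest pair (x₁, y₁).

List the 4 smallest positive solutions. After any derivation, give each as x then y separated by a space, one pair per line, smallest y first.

4999 350
49980001 3499300
499700044999 34986001050
4996000999920001 349790034998600

[14; 3,1,1,6,1,1,3,28] for √204; ℓ=8 ⇒ convergent index 7
step 0: (14, 1)  from 14·(1,0) + (0,1)
step 1: (43, 3)  from 3·(14,1) + (1,0)
step 2: (57, 4)  from 1·(43,3) + (14,1)
step 3: (100, 7)  from 1·(57,4) + (43,3)
step 4: (657, 46)  from 6·(100,7) + (57,4)
step 5: (757, 53)  from 1·(657,46) + (100,7)
step 6: (1414, 99)  from 1·(757,53) + (657,46)
step 7: (4999, 350)  from 3·(1414,99) + (757,53)
→ (4999, 350).  Check: 4999²=24990001, 204·350²=24990000, difference 1.
(4999+350√204)^2 = 49980001 + 3499300√204
(4999+350√204)^3 = 499700044999 + 34986001050√204
(4999+350√204)^4 = 4996000999920001 + 349790034998600√204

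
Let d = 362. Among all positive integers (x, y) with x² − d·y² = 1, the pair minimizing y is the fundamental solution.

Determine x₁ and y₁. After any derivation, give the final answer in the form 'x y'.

√362 = [19; 38, …], period ℓ=1 (odd) → k=1
k=0  a_k=19  p_k/q_k = 19/1
k=1  a_k=38  p_k/q_k = 723/38
(x₁, y₁) = (723, 38);  723² − 362·38² = 1 ✓

723 38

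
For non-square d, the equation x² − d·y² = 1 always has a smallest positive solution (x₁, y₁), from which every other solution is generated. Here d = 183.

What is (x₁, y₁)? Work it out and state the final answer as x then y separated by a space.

487 36

√183 = [13; 1,1,8,1,1,26, …], period ℓ=6 (even) → k=5
a_0=13:  p_0=13·1+0=13,  q_0=13·0+1=1
…
a_2=1:  p_2=1·14+13=27,  q_2=1·1+1=2
a_3=8:  p_3=8·27+14=230,  q_3=8·2+1=17
a_4=1:  p_4=1·230+27=257,  q_4=1·17+2=19
a_5=1:  p_5=1·257+230=487,  q_5=1·19+17=36
→ (487, 36).  Check: 487²=237169, 183·36²=237168, difference 1.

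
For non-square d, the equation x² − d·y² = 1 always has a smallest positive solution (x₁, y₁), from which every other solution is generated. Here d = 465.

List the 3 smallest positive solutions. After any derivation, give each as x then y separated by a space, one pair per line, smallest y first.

√465 = [21; 1,1,3,2,2,2,3,1,1,42, …], period ℓ=10 (even) → k=9
k=0  a_k=21  p_k/q_k = 21/1
k=1  a_k=1  p_k/q_k = 22/1
…
k=4  a_k=2  p_k/q_k = 345/16
…
k=6  a_k=2  p_k/q_k = 2027/94
…
k=8  a_k=1  p_k/q_k = 8949/415
k=9  a_k=1  p_k/q_k = 15871/736
fundamental: x₁=15871, y₁=736  (since 251888641 − 465·541696 = 1)
k=2:  x_2 = 15871·15871+465·736·736 = 503777281,  y_2 = 15871·736+736·15871 = 23362112
k=3:  x_3 = 15871·503777281+465·736·23362112 = 15990898437631,  y_3 = 15871·23362112+736·503777281 = 741560158368

15871 736
503777281 23362112
15990898437631 741560158368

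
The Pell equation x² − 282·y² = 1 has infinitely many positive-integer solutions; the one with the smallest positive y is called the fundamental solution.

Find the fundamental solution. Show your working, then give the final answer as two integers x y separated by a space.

2351 140

d=282: √d = [16; 1,3,1,4,1,3,1,32] (ℓ=8, even), read p_7/q_7
step 0: (16, 1)  from 16·(1,0) + (0,1)
…
step 2: (67, 4)  from 3·(17,1) + (16,1)
…
step 5: (487, 29)  from 1·(403,24) + (84,5)
step 6: (1864, 111)  from 3·(487,29) + (403,24)
step 7: (2351, 140)  from 1·(1864,111) + (487,29)
(x₁, y₁) = (2351, 140);  2351² − 282·140² = 1 ✓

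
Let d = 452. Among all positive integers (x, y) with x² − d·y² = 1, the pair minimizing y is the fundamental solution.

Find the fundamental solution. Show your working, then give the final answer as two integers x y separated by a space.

1204353 56648

√452 → a₀=21, period (3,1,5,3,10,3,5,1,3,42); ℓ=10 even so k=9
k=0  a_k=21  p_k/q_k = 21/1
…
k=4  a_k=3  p_k/q_k = 1552/73
…
k=6  a_k=3  p_k/q_k = 49579/2332
k=7  a_k=5  p_k/q_k = 263904/12413
k=8  a_k=1  p_k/q_k = 313483/14745
k=9  a_k=3  p_k/q_k = 1204353/56648
(x₁, y₁) = (1204353, 56648);  1204353² − 452·56648² = 1 ✓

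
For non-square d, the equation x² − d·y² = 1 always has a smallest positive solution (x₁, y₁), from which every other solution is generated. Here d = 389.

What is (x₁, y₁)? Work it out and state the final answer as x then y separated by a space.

√389 → a₀=19, period (1,2,1,1,1,1,2,1,38); ℓ=9 odd so k=17
k=0  a_k=19  p_k/q_k = 19/1
k=1  a_k=1  p_k/q_k = 20/1
k=2  a_k=2  p_k/q_k = 59/3
k=3  a_k=1  p_k/q_k = 79/4
k=4  a_k=1  p_k/q_k = 138/7
k=5  a_k=1  p_k/q_k = 217/11
k=6  a_k=1  p_k/q_k = 355/18
…
k=8  a_k=1  p_k/q_k = 1282/65
…
k=10  a_k=1  p_k/q_k = 50925/2582
k=11  a_k=2  p_k/q_k = 151493/7681
k=12  a_k=1  p_k/q_k = 202418/10263
k=13  a_k=1  p_k/q_k = 353911/17944
k=14  a_k=1  p_k/q_k = 556329/28207
…
k=16  a_k=2  p_k/q_k = 2376809/120509
k=17  a_k=1  p_k/q_k = 3287049/166660
→ (3287049, 166660).  Check: 3287049²=10804691128401, 389·166660²=10804691128400, difference 1.

3287049 166660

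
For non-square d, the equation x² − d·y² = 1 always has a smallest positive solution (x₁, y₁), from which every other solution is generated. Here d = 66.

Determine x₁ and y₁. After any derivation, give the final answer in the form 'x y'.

d=66: √d = [8; 8,16] (ℓ=2, even), read p_1/q_1
i=0: a=8 ⇒ p=8, q=1
i=1: a=8 ⇒ p=65, q=8
→ (65, 8).  Check: 65²=4225, 66·8²=4224, difference 1.

65 8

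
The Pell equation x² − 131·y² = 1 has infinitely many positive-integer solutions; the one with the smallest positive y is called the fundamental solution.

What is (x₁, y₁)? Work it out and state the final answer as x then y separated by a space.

√131 → a₀=11, period (2,4,11,4,2,22); ℓ=6 even so k=5
i=0: a=11 ⇒ p=11, q=1
…
i=4: a=4 ⇒ p=4727, q=413
i=5: a=2 ⇒ p=10610, q=927
→ (10610, 927).  Check: 10610²=112572100, 131·927²=112572099, difference 1.

10610 927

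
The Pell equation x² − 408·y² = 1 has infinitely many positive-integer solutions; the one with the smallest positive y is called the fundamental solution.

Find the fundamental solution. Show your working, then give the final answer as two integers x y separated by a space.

[20; 5,40] for √408; ℓ=2 ⇒ convergent index 1
i=0: a=20 ⇒ p=20, q=1
i=1: a=5 ⇒ p=101, q=5
→ (101, 5).  Check: 101²=10201, 408·5²=10200, difference 1.

101 5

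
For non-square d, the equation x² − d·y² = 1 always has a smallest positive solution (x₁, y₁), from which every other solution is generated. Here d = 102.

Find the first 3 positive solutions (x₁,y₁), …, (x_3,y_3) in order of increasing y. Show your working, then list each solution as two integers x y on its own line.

101 10
20401 2020
4120901 408030

[10; 10,20] for √102; ℓ=2 ⇒ convergent index 1
a_0=10:  p_0=10·1+0=10,  q_0=10·0+1=1
a_1=10:  p_1=10·10+1=101,  q_1=10·1+0=10
(x₁, y₁) = (101, 10);  101² − 102·10² = 1 ✓
n=2: (101,10)∘(101,10) = (101·101+102·10·10, 101·10+10·101) = (20401,2020)
n=3: (20401,2020)∘(101,10) = (101·20401+102·10·2020, 101·2020+10·20401) = (4120901,408030)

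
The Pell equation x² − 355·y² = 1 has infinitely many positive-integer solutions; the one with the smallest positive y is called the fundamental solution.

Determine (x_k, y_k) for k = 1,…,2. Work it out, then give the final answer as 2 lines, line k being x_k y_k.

√355 = [18; 1,5,3,3,1,6,1,3,3,5,1,36, …], period ℓ=12 (even) → k=11
k=0  a_k=18  p_k/q_k = 18/1
k=1  a_k=1  p_k/q_k = 19/1
k=2  a_k=5  p_k/q_k = 113/6
k=3  a_k=3  p_k/q_k = 358/19
…
k=5  a_k=1  p_k/q_k = 1545/82
k=6  a_k=6  p_k/q_k = 10457/555
k=7  a_k=1  p_k/q_k = 12002/637
k=8  a_k=3  p_k/q_k = 46463/2466
k=9  a_k=3  p_k/q_k = 151391/8035
k=10  a_k=5  p_k/q_k = 803418/42641
k=11  a_k=1  p_k/q_k = 954809/50676
fundamental: x₁=954809, y₁=50676  (since 911660226481 − 355·2568056976 = 1)
(954809+50676√355)^2 = 1823320452961 + 96771801768√355

954809 50676
1823320452961 96771801768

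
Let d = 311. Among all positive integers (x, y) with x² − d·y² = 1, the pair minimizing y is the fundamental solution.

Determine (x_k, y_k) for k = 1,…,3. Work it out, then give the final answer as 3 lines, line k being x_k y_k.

16883880 957397
570130807708799 32329152120720
19252040283316857636360 1091683049815963029803

√311 → a₀=17, period (1,1,1,2,1,…,1,1,34); ℓ=16 even so k=15
k=0  a_k=17  p_k/q_k = 17/1
k=1  a_k=1  p_k/q_k = 18/1
k=2  a_k=1  p_k/q_k = 35/2
k=3  a_k=1  p_k/q_k = 53/3
…
k=5  a_k=1  p_k/q_k = 194/11
k=6  a_k=6  p_k/q_k = 1305/74
k=7  a_k=3  p_k/q_k = 4109/233
k=8  a_k=17  p_k/q_k = 71158/4035
…
k=10  a_k=6  p_k/q_k = 1376656/78063
…
k=14  a_k=1  p_k/q_k = 10724507/608131
k=15  a_k=1  p_k/q_k = 16883880/957397
fundamental: x₁=16883880, y₁=957397  (since 285065403854400 − 311·916609015609 = 1)
k=2:  x_2 = 16883880·16883880+311·957397·957397 = 570130807708799,  y_2 = 16883880·957397+957397·16883880 = 32329152120720
k=3:  x_3 = 16883880·570130807708799+311·957397·32329152120720 = 19252040283316857636360,  y_3 = 16883880·32329152120720+957397·570130807708799 = 1091683049815963029803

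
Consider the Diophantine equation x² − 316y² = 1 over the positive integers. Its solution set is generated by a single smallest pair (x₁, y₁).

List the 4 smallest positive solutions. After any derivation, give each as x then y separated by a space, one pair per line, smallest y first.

√316 → a₀=17, period (1,3,2,8,2,3,1,34); ℓ=8 even so k=7
a_0=17:  p_0=17·1+0=17,  q_0=17·0+1=1
…
a_2=3:  p_2=3·18+17=71,  q_2=3·1+1=4
…
a_4=8:  p_4=8·160+71=1351,  q_4=8·9+4=76
…
a_6=3:  p_6=3·2862+1351=9937,  q_6=3·161+76=559
a_7=1:  p_7=1·9937+2862=12799,  q_7=1·559+161=720
fundamental: x₁=12799, y₁=720  (since 163814401 − 316·518400 = 1)
k=2:  x_2 = 12799·12799+316·720·720 = 327628801,  y_2 = 12799·720+720·12799 = 18430560
k=3:  x_3 = 12799·327628801+316·720·18430560 = 8386642035199,  y_3 = 12799·18430560+720·327628801 = 471785474160
k=4:  x_4 = 12799·8386642035199+316·720·471785474160 = 214681262489395201,  y_4 = 12799·471785474160+720·8386642035199 = 12076764549117120

12799 720
327628801 18430560
8386642035199 471785474160
214681262489395201 12076764549117120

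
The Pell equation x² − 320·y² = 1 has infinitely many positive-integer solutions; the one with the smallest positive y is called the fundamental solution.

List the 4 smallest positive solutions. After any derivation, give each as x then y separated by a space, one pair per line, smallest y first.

d=320: √d = [17; 1,7,1,34] (ℓ=4, even), read p_3/q_3
k=0  a_k=17  p_k/q_k = 17/1
…
k=2  a_k=7  p_k/q_k = 143/8
k=3  a_k=1  p_k/q_k = 161/9
fundamental: x₁=161, y₁=9  (since 25921 − 320·81 = 1)
(x_2, y_2) = (161·161 + 320·9·9, 161·9 + 9·161) = (51841, 2898)
(x_3, y_3) = (161·51841 + 320·9·2898, 161·2898 + 9·51841) = (16692641, 933147)
(x_4, y_4) = (161·16692641 + 320·9·933147, 161·933147 + 9·16692641) = (5374978561, 300470436)

161 9
51841 2898
16692641 933147
5374978561 300470436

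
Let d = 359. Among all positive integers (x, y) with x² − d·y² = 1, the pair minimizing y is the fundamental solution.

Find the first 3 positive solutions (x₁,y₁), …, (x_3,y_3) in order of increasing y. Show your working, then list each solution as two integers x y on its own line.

360 19
259199 13680
186622920 9849581

√359 → a₀=18, period (1,17,1,36); ℓ=4 even so k=3
a_0=18:  p_0=18·1+0=18,  q_0=18·0+1=1
a_1=1:  p_1=1·18+1=19,  q_1=1·1+0=1
a_2=17:  p_2=17·19+18=341,  q_2=17·1+1=18
a_3=1:  p_3=1·341+19=360,  q_3=1·18+1=19
(x₁, y₁) = (360, 19);  360² − 359·19² = 1 ✓
(x_2, y_2) = (360·360 + 359·19·19, 360·19 + 19·360) = (259199, 13680)
(x_3, y_3) = (360·259199 + 359·19·13680, 360·13680 + 19·259199) = (186622920, 9849581)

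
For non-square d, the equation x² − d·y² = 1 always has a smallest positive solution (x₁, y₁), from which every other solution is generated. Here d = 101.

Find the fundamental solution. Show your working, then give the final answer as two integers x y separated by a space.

[10; 20] for √101; ℓ=1 ⇒ convergent index 1
step 0: (10, 1)  from 10·(1,0) + (0,1)
step 1: (201, 20)  from 20·(10,1) + (1,0)
(x₁, y₁) = (201, 20);  201² − 101·20² = 1 ✓

201 20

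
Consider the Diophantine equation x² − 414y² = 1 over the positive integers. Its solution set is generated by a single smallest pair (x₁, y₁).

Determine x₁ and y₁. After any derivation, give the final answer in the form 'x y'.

[20; 2,1,7,2,7,1,2,40] for √414; ℓ=8 ⇒ convergent index 7
i=0: a=20 ⇒ p=20, q=1
i=1: a=2 ⇒ p=41, q=2
…
i=3: a=7 ⇒ p=468, q=23
i=4: a=2 ⇒ p=997, q=49
i=5: a=7 ⇒ p=7447, q=366
i=6: a=1 ⇒ p=8444, q=415
i=7: a=2 ⇒ p=24335, q=1196
(x₁, y₁) = (24335, 1196);  24335² − 414·1196² = 1 ✓

24335 1196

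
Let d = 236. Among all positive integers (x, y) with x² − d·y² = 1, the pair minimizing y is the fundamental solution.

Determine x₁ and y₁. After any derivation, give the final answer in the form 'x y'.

√236 → a₀=15, period (2,1,3,5,1,6,1,5,3,1,2,30); ℓ=12 even so k=11
step 0: (15, 1)  from 15·(1,0) + (0,1)
step 1: (31, 2)  from 2·(15,1) + (1,0)
step 2: (46, 3)  from 1·(31,2) + (15,1)
…
step 6: (7251, 472)  from 6·(1060,69) + (891,58)
…
step 8: (48806, 3177)  from 5·(8311,541) + (7251,472)
…
step 10: (203535, 13249)  from 1·(154729,10072) + (48806,3177)
step 11: (561799, 36570)  from 2·(203535,13249) + (154729,10072)
→ (561799, 36570).  Check: 561799²=315618116401, 236·36570²=315618116400, difference 1.

561799 36570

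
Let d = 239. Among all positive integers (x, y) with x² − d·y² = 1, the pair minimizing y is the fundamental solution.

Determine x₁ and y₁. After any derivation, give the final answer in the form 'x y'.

6195120 400729

[15; 2,5,1,2,4,15,4,2,1,5,2,30] for √239; ℓ=12 ⇒ convergent index 11
a_0=15:  p_0=15·1+0=15,  q_0=15·0+1=1
a_1=2:  p_1=2·15+1=31,  q_1=2·1+0=2
…
a_3=1:  p_3=1·170+31=201,  q_3=1·11+2=13
a_4=2:  p_4=2·201+170=572,  q_4=2·13+11=37
…
a_7=4:  p_7=4·37907+2489=154117,  q_7=4·2452+161=9969
…
a_9=1:  p_9=1·346141+154117=500258,  q_9=1·22390+9969=32359
a_10=5:  p_10=5·500258+346141=2847431,  q_10=5·32359+22390=184185
a_11=2:  p_11=2·2847431+500258=6195120,  q_11=2·184185+32359=400729
→ (6195120, 400729).  Check: 6195120²=38379511814400, 239·400729²=38379511814399, difference 1.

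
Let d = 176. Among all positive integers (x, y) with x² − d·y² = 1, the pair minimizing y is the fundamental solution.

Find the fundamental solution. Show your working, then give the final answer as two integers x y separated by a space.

√176 → a₀=13, period (3,1,3,26); ℓ=4 even so k=3
step 0: (13, 1)  from 13·(1,0) + (0,1)
…
step 2: (53, 4)  from 1·(40,3) + (13,1)
step 3: (199, 15)  from 3·(53,4) + (40,3)
→ (199, 15).  Check: 199²=39601, 176·15²=39600, difference 1.

199 15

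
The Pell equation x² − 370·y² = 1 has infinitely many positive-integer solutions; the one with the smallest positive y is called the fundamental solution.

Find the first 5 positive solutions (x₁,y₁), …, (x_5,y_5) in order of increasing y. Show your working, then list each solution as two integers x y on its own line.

d=370: √d = [19; 4,4,38] (ℓ=3, odd), read p_5/q_5
i=0: a=19 ⇒ p=19, q=1
i=1: a=4 ⇒ p=77, q=4
i=2: a=4 ⇒ p=327, q=17
i=3: a=38 ⇒ p=12503, q=650
i=4: a=4 ⇒ p=50339, q=2617
i=5: a=4 ⇒ p=213859, q=11118
fundamental: x₁=213859, y₁=11118  (since 45735671881 − 370·123609924 = 1)
(213859+11118√370)^2 = 91471343761 + 4755368724√370
(213859+11118√370)^3 = 39123940210553539 + 2033956799880714√370
(213859+11118√370)^4 = 16734013458886067250241 + 869959934526623861928√370
(213859+11118√370)^5 = 7157438768568706971928026499 + 372097523273824548176239590√370

213859 11118
91471343761 4755368724
39123940210553539 2033956799880714
16734013458886067250241 869959934526623861928
7157438768568706971928026499 372097523273824548176239590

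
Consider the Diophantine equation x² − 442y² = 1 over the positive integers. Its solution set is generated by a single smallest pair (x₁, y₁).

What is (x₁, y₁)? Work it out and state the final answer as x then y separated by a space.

√442 → a₀=21, period (42); ℓ=1 odd so k=1
a_0=21:  p_0=21·1+0=21,  q_0=21·0+1=1
a_1=42:  p_1=42·21+1=883,  q_1=42·1+0=42
fundamental: x₁=883, y₁=42  (since 779689 − 442·1764 = 1)

883 42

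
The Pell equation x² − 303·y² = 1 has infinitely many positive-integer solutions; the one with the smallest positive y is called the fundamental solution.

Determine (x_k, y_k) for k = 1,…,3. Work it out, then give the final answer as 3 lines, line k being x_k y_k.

[17; 2,2,5,2,2,34] for √303; ℓ=6 ⇒ convergent index 5
step 0: (17, 1)  from 17·(1,0) + (0,1)
step 1: (35, 2)  from 2·(17,1) + (1,0)
step 2: (87, 5)  from 2·(35,2) + (17,1)
step 3: (470, 27)  from 5·(87,5) + (35,2)
step 4: (1027, 59)  from 2·(470,27) + (87,5)
step 5: (2524, 145)  from 2·(1027,59) + (470,27)
→ (2524, 145).  Check: 2524²=6370576, 303·145²=6370575, difference 1.
(2524+145√303)^2 = 12741151 + 731960√303
(2524+145√303)^3 = 64317327724 + 3694933935√303

2524 145
12741151 731960
64317327724 3694933935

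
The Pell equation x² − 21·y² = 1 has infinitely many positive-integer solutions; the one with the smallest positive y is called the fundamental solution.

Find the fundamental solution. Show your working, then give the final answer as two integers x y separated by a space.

55 12

d=21: √d = [4; 1,1,2,1,1,8] (ℓ=6, even), read p_5/q_5
i=0: a=4 ⇒ p=4, q=1
i=1: a=1 ⇒ p=5, q=1
i=2: a=1 ⇒ p=9, q=2
…
i=4: a=1 ⇒ p=32, q=7
i=5: a=1 ⇒ p=55, q=12
→ (55, 12).  Check: 55²=3025, 21·12²=3024, difference 1.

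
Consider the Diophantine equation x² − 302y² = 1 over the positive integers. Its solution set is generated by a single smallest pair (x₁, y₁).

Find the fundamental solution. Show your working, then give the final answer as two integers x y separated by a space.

4276623 246092

√302 = [17; 2,1,1,1,4,…,1,2,34, …], period ℓ=16 (even) → k=15
step 0: (17, 1)  from 17·(1,0) + (0,1)
…
step 3: (87, 5)  from 1·(52,3) + (35,2)
step 4: (139, 8)  from 1·(87,5) + (52,3)
step 5: (643, 37)  from 4·(139,8) + (87,5)
…
step 7: (2068, 119)  from 1·(1425,82) + (643,37)
…
step 10: (107675, 6196)  from 2·(36581,2105) + (34513,1986)
step 11: (467281, 26889)  from 4·(107675,6196) + (36581,2105)
step 12: (574956, 33085)  from 1·(467281,26889) + (107675,6196)
…
step 14: (1617193, 93059)  from 1·(1042237,59974) + (574956,33085)
step 15: (4276623, 246092)  from 2·(1617193,93059) + (1042237,59974)
→ (4276623, 246092).  Check: 4276623²=18289504284129, 302·246092²=18289504284128, difference 1.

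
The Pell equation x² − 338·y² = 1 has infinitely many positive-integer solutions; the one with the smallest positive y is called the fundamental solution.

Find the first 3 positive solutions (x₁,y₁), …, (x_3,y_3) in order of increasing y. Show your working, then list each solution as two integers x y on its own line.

114243 6214
26102926097 1419812004
5964153172084899 324407165539730

[18; 2,1,1,2,36] for √338; ℓ=5 ⇒ convergent index 9
i=0: a=18 ⇒ p=18, q=1
i=1: a=2 ⇒ p=37, q=2
i=2: a=1 ⇒ p=55, q=3
i=3: a=1 ⇒ p=92, q=5
i=4: a=2 ⇒ p=239, q=13
i=5: a=36 ⇒ p=8696, q=473
…
i=7: a=1 ⇒ p=26327, q=1432
i=8: a=1 ⇒ p=43958, q=2391
i=9: a=2 ⇒ p=114243, q=6214
fundamental: x₁=114243, y₁=6214  (since 13051463049 − 338·38613796 = 1)
k=2:  x_2 = 114243·114243+338·6214·6214 = 26102926097,  y_2 = 114243·6214+6214·114243 = 1419812004
k=3:  x_3 = 114243·26102926097+338·6214·1419812004 = 5964153172084899,  y_3 = 114243·1419812004+6214·26102926097 = 324407165539730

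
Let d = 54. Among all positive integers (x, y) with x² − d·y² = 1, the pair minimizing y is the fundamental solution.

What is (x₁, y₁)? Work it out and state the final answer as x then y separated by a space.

485 66

√54 → a₀=7, period (2,1,6,1,2,14); ℓ=6 even so k=5
a_0=7:  p_0=7·1+0=7,  q_0=7·0+1=1
…
a_4=1:  p_4=1·147+22=169,  q_4=1·20+3=23
a_5=2:  p_5=2·169+147=485,  q_5=2·23+20=66
(x₁, y₁) = (485, 66);  485² − 54·66² = 1 ✓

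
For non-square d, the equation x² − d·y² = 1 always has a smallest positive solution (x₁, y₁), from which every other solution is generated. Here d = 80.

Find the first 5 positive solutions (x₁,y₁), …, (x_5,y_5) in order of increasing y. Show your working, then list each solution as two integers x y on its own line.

√80 → a₀=8, period (1,16); ℓ=2 even so k=1
i=0: a=8 ⇒ p=8, q=1
i=1: a=1 ⇒ p=9, q=1
(x₁, y₁) = (9, 1);  9² − 80·1² = 1 ✓
n=2: (9,1)∘(9,1) = (9·9+80·1·1, 9·1+1·9) = (161,18)
n=3: (161,18)∘(9,1) = (9·161+80·1·18, 9·18+1·161) = (2889,323)
n=4: (2889,323)∘(9,1) = (9·2889+80·1·323, 9·323+1·2889) = (51841,5796)
n=5: (51841,5796)∘(9,1) = (9·51841+80·1·5796, 9·5796+1·51841) = (930249,104005)

9 1
161 18
2889 323
51841 5796
930249 104005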